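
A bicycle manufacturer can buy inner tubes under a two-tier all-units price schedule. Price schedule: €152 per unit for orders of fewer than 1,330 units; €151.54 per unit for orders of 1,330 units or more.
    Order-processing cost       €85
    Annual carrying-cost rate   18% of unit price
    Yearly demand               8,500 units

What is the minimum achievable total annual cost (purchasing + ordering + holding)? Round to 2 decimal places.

H₁ = 18%×€152 = €27.3600;  H₂ = 18%×€151.54 = €27.2772
EOQ₁ = √(2×8,500×85/27.3600) = 229.81  (< 1,330, feasible at tier 1)
EOQ₂ = √(2×8,500×85/27.2772) = 230.16  (< 1,330 → use Q = 1,330 at tier-2 price)
TC(tier 1 (EOQ₁), Q≈229.8) = €1,298,287.70
TC(tier 2, Q≈1,330.0) = €1,306,772.57
Minimum at tier 1 (EOQ₁): €1,298,287.70

€1,298,287.70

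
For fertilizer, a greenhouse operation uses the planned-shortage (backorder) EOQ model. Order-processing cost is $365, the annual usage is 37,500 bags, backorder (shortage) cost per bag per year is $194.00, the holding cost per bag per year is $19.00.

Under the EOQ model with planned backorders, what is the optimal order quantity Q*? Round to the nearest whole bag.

1,258 bags

Q* = √(2DS/H) · √((H + b)/b)
   = √(2 × 37,500 × 365 / 19) · √((19 + 194) / 194)
   = 1,200.329 × 1.0478 ≈ 1,257.74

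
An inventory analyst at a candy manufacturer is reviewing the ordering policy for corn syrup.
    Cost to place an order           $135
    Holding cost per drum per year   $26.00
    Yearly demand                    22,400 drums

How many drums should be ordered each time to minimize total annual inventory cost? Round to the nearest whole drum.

2DS/H = 2·22,400·135/26 = 232,615.38
EOQ = √232,615.38 ≈ 482.30

482 drums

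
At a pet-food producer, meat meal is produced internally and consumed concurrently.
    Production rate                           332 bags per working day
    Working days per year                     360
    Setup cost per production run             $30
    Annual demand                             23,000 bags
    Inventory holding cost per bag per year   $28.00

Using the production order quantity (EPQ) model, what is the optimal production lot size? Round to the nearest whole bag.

d = 23,000/360 = 63.8889 bags/day;  effective holding cost H(1 − d/p) = 28·(1 − 63.8889/332) = 22.61178
Q* = √(2DS / H_eff) = √(2·23,000·30 / 22.61178) ≈ 247.04

247 bags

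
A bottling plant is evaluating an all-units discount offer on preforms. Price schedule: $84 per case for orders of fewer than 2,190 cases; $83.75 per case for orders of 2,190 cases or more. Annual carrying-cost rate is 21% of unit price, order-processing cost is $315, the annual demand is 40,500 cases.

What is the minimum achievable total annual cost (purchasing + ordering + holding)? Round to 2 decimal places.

H₁ = 21%×$84 = $17.6400;  H₂ = 21%×$83.75 = $17.5875
EOQ₁ = √(2×40,500×315/17.6400) = 1,202.68  (< 2,190, feasible at tier 1)
EOQ₂ = √(2×40,500×315/17.5875) = 1,204.47  (< 2,190 → use Q = 2,190 at tier-2 price)
TC(tier 1 (EOQ₁), Q≈1,202.7) = $3,423,215.20
TC(tier 2, Q≈2,190.0) = $3,416,958.65
Minimum at tier 2: $3,416,958.65

$3,416,958.65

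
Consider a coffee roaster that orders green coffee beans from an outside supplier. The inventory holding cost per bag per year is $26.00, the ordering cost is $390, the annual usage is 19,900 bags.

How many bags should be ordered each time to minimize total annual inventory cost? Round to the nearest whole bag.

773 bags

EOQ = √(2DS/H) = √(2 × 19,900 × 390 / 26)
    = √(597,000.00) ≈ 772.66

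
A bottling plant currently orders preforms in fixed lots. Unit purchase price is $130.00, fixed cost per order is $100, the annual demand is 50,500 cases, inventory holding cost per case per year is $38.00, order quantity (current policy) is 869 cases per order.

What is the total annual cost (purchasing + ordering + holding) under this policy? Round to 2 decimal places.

Ordering: D/Q × S = 50,500/869 × $100 = $5,811.28
Holding:  Q/2 × H = 869/2 × $38 = $16,511.00
Purchase cost = D·C = 50,500 × 130 = $6,565,000.00
Total = $5,811.28 + $16,511.00 + $6,565,000.00 = $6,587,322.28

$6,587,322.28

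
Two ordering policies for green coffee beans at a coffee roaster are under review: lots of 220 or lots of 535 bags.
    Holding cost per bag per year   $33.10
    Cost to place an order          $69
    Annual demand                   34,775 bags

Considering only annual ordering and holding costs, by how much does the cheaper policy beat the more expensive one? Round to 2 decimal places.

For each Q, cost = (D/Q)·S + (Q/2)·H.
TC(220) = (34,775/220)×69 + (220/2)×33.1 = $14,547.70
TC(535) = (34,775/535)×69 + (535/2)×33.1 = $13,339.25
|ΔTC| = |$14,547.70 − $13,339.25| = $1,208.45

$1,208.45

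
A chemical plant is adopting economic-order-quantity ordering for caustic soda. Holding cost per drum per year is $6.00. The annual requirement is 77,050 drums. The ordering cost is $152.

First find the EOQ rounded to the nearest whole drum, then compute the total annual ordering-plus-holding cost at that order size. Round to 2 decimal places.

2DS/H = 2·77,050·152/6 = 3,903,866.67
EOQ = √3,903,866.67 ≈ 1,975.82 → Q = 1,976 drums
Ordering: D/Q × S = 77,050/1,976 × $152 = $5,926.92
Holding:  Q/2 × H = 1,976/2 × $6 = $5,928.00
Total = $5,926.92 + $5,928.00 = $11,854.92

$11,854.92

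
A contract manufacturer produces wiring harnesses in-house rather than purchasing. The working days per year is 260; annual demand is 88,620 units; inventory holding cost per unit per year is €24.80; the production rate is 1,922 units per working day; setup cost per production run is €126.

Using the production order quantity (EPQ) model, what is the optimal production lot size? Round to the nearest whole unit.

1,046 units

d = 88,620/260 = 340.8462 units/day;  effective holding cost H(1 − d/p) = 24.8·(1 − 340.8462/1922) = 20.40199
Q* = √(2DS / H_eff) = √(2·88,620·126 / 20.40199) ≈ 1,046.24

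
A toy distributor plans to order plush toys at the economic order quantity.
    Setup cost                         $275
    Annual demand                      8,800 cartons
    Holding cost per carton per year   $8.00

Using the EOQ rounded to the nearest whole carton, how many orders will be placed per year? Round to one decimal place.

Optimal lot size Q* = (2 × 8,800 × $275 / $8)^½ ≈ 777.82 → Q = 778
Orders per year = D/Q = 8,800 / 778 = 11.311

11.3 orders per year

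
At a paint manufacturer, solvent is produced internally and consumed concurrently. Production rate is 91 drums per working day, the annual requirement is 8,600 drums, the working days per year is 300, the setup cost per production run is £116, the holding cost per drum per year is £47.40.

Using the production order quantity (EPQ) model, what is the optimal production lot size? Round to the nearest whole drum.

Daily demand d = 8,600/300 = 28.667; p = 91; 1 − d/p = 0.68498
EPQ = √(2DS / (H(1 − d/p)))
    = √(2 × 8,600 × 116 / (47.4 × 0.68498)) ≈ 247.89

248 drums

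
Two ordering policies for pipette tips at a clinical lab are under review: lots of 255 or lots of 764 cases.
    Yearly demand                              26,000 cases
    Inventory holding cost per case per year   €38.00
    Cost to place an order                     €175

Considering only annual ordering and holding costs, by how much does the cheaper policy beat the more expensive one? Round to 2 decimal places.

Annual cost at Q: ordering D·S/Q plus holding Q·H/2.
TC(255) = (26,000/255)×175 + (255/2)×38 = €22,688.14
TC(764) = (26,000/764)×175 + (764/2)×38 = €20,471.50
Lots of 764 are cheaper by €2,216.64.

€2,216.64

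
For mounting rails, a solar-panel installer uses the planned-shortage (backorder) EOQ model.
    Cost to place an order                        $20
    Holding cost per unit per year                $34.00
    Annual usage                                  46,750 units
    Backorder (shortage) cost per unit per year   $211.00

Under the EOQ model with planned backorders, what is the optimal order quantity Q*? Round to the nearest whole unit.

Q* = √(2DS/H) · √((H + b)/b)
   = √(2 × 46,750 × 20 / 34) · √((34 + 211) / 211)
   = 234.521 × 1.0776 ≈ 252.71

253 units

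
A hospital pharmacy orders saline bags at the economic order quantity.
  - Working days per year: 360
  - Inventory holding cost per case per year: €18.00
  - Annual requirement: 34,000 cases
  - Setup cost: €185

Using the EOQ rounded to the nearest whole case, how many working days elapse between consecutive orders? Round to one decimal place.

8.9 days

EOQ = √(2DS/H) = √(2 × 34,000 × 185 / 18)
    = √(698,888.89) ≈ 836.00 → Q = 836 cases
Cycle time = (working days × Q)/D = (360 × 836) / 34,000 = 8.852 days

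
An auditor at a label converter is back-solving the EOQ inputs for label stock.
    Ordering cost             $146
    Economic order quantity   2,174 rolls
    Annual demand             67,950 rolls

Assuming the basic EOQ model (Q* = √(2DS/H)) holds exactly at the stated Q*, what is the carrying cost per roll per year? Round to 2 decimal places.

From Q* = √(2DS/H) ⇒ Q*² = 2DS/H.
H = 2DS / Q² = 2 × 67,950 × 146 / 2,174² = 4.1981

$4.20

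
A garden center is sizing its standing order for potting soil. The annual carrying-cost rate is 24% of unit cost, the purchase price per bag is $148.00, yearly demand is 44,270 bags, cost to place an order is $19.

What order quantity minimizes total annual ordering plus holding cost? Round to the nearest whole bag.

218 bags

Carrying cost H = $148 × 24% = $35.5200/bag/yr
2DS/H = 2·44,270·19/35.52 = 47,360.92
EOQ = √47,360.92 ≈ 217.63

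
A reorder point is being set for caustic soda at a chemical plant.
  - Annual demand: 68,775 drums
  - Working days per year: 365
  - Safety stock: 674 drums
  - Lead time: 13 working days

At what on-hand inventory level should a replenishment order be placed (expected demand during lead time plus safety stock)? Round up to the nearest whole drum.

3,124 drums

Daily demand d = 68,775 / 365 = 188.425 drums/day
Demand during lead time = 188.425 × 13 = 2,449.52
Reorder point = 2,449.52 + 674 = 3,123.52 → round up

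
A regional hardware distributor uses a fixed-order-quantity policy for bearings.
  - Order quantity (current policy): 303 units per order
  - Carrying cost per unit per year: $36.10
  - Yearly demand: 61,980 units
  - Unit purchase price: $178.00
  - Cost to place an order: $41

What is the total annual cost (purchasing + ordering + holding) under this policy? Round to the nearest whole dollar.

Orders/yr = 61,980/303 = 204.554; ordering cost = 204.554 × $41 = $8,386.73
Average inventory = 303/2 = 151.5; holding cost = 151.5 × $36.1 = $5,469.15
Purchase cost = D·C = 61,980 × 178 = $11,032,440.00
Total = $8,386.73 + $5,469.15 + $11,032,440.00 = $11,046,295.88

$11,046,296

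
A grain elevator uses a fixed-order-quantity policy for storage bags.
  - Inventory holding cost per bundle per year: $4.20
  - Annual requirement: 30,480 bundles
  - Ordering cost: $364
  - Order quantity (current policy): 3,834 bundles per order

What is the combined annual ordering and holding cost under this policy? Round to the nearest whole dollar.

Ordering: D/Q × S = 30,480/3,834 × $364 = $2,893.77
Holding:  Q/2 × H = 3,834/2 × $4.2 = $8,051.40
Total = $2,893.77 + $8,051.40 = $10,945.17

$10,945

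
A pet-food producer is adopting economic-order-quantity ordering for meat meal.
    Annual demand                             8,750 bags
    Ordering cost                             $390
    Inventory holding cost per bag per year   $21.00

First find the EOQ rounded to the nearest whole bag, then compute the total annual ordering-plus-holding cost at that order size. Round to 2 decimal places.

2DS/H = 2·8,750·390/21 = 325,000.00
EOQ = √325,000.00 ≈ 570.09 → Q = 570 bags
Ordering: D/Q × S = 8,750/570 × $390 = $5,986.84
Holding:  Q/2 × H = 570/2 × $21 = $5,985.00
Total = $5,986.84 + $5,985.00 = $11,971.84

$11,971.84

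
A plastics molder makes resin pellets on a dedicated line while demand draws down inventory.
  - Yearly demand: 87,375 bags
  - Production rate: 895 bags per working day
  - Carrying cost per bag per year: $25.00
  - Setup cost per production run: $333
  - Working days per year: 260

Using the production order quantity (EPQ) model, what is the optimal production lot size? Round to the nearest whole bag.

Daily demand d = 87,375/260 = 336.058; p = 895; 1 − d/p = 0.62452
EPQ = √(2DS / (H(1 − d/p)))
    = √(2 × 87,375 × 333 / (25 × 0.62452)) ≈ 1,930.58

1,931 bags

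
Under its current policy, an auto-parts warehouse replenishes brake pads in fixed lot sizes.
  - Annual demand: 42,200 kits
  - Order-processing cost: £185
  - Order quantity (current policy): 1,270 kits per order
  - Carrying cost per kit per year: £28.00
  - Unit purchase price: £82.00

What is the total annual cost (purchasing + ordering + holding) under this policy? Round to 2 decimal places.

£3,484,327.24

Ordering: D/Q × S = 42,200/1,270 × £185 = £6,147.24
Holding:  Q/2 × H = 1,270/2 × £28 = £17,780.00
Purchase cost = D·C = 42,200 × 82 = £3,460,400.00
Total = £6,147.24 + £17,780.00 + £3,460,400.00 = £3,484,327.24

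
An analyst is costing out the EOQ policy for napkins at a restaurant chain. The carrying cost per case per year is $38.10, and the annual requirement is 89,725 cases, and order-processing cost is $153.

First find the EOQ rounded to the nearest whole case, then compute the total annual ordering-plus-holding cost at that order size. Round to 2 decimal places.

$32,342.97

EOQ = √(2DS/H) = √(2 × 89,725 × 153 / 38.1)
    = √(720,625.98) ≈ 848.90 → Q = 849 cases
Orders/yr = 89,725/849 = 105.683; ordering cost = 105.683 × $153 = $16,169.52
Average inventory = 849/2 = 424.5; holding cost = 424.5 × $38.1 = $16,173.45
Total = $16,169.52 + $16,173.45 = $32,342.97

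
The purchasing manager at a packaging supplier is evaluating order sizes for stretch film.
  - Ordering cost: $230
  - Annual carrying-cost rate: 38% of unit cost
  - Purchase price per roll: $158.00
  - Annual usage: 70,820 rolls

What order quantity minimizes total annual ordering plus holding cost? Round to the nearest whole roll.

737 rolls

H = i·C = 0.38 × $158 = $60.0400 per roll-year
Optimal lot size Q* = (2 × 70,820 × $230 / $60.04)^½ ≈ 736.61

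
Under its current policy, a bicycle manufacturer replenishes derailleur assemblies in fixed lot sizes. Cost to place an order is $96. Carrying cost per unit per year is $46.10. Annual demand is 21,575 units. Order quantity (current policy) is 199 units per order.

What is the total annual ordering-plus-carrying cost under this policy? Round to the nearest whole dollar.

Ordering: D/Q × S = 21,575/199 × $96 = $10,408.04
Holding:  Q/2 × H = 199/2 × $46.1 = $4,586.95
Total = $10,408.04 + $4,586.95 = $14,994.99

$14,995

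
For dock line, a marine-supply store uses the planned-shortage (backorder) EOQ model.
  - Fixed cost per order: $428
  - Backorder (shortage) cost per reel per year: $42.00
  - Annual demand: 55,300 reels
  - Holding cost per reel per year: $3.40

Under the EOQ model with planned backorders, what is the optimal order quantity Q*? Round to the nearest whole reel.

3,879 reels

Q* = √(2DS/H) · √((H + b)/b)
   = √(2 × 55,300 × 428 / 3.4) · √((3.4 + 42) / 42)
   = 3,731.298 × 1.0397 ≈ 3,879.39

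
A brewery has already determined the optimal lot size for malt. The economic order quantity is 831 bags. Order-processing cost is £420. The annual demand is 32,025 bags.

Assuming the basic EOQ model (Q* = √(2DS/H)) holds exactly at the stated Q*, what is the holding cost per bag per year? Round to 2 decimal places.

From Q* = √(2DS/H) ⇒ Q*² = 2DS/H.
H = 2DS / Q² = 2 × 32,025 × 420 / 831² = 38.9553

£38.96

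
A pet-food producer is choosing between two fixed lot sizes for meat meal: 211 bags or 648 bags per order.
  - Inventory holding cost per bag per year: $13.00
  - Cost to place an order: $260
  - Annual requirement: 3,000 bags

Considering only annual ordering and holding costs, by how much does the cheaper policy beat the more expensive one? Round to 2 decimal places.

Annual cost at Q: ordering D·S/Q plus holding Q·H/2.
TC(211) = (3,000/211)×260 + (211/2)×13 = $5,068.18
TC(648) = (3,000/648)×260 + (648/2)×13 = $5,415.70
Lots of 211 are cheaper by $347.52.

$347.52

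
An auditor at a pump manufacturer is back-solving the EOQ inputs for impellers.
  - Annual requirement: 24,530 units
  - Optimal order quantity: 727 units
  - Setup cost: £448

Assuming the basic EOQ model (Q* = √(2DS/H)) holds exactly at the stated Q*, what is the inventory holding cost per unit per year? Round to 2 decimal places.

£41.59

Since Q* = (2DS/H)^½, squaring gives Q*²·H = 2DS.
H = 2DS / Q² = 2 × 24,530 × 448 / 727² = 41.5850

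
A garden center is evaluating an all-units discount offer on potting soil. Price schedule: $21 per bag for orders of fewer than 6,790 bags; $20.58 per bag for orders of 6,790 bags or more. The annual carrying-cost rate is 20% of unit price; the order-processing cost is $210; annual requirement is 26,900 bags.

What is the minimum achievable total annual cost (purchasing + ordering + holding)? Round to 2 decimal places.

H₁ = 20%×$21 = $4.2000;  H₂ = 20%×$20.58 = $4.1160
EOQ₁ = √(2×26,900×210/4.2000) = 1,640.12  (< 6,790, feasible at tier 1)
EOQ₂ = √(2×26,900×210/4.1160) = 1,656.77  (< 6,790 → use Q = 6,790 at tier-2 price)
TC(tier 1 (EOQ₁), Q≈1,640.1) = $571,788.51
TC(tier 2, Q≈6,790.0) = $568,407.78
Minimum at tier 2: $568,407.78

$568,407.78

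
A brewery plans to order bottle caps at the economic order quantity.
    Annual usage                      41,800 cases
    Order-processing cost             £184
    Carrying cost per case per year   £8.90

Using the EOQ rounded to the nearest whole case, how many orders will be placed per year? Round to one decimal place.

Optimal lot size Q* = (2 × 41,800 × £184 / £8.9)^½ ≈ 1,314.67 → Q = 1,315
N = D/Q = 41,800/1,315 ≈ 31.787 orders/yr

31.8 orders per year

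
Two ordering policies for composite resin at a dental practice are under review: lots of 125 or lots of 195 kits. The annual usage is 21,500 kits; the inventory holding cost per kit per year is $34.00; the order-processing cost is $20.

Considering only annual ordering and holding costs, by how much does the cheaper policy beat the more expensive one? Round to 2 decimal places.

$44.87

For each Q, cost = (D/Q)·S + (Q/2)·H.
TC(125) = (21,500/125)×20 + (125/2)×34 = $5,565.00
TC(195) = (21,500/195)×20 + (195/2)×34 = $5,520.13
Cheaper: Q = 195.  Difference = $44.87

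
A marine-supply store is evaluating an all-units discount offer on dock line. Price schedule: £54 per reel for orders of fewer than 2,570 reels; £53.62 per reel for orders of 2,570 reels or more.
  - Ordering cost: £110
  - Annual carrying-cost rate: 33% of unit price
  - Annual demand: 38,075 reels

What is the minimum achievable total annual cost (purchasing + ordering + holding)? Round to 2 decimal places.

H₁ = 33%×£54 = £17.8200;  H₂ = 33%×£53.62 = £17.6946
EOQ₁ = √(2×38,075×110/17.8200) = 685.61  (< 2,570, feasible at tier 1)
EOQ₂ = √(2×38,075×110/17.6946) = 688.04  (< 2,570 → use Q = 2,570 at tier-2 price)
TC(tier 1 (EOQ₁), Q≈685.6) = £2,068,267.58
TC(tier 2, Q≈2,570.0) = £2,065,948.73
Minimum at tier 2: £2,065,948.73

£2,065,948.73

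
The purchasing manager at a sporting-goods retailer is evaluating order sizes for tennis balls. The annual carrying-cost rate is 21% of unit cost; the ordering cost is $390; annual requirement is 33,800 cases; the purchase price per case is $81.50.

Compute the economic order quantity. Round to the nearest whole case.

1,241 cases

H = i·C = 0.21 × $81.5 = $17.1150 per case-year
Optimal lot size Q* = (2 × 33,800 × $390 / $17.115)^½ ≈ 1,241.13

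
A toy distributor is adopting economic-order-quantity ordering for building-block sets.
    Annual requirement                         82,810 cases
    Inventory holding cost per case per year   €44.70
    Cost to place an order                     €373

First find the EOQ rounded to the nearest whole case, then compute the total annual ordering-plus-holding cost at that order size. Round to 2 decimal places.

€52,549.02

Optimal lot size Q* = (2 × 82,810 × €373 / €44.7)^½ ≈ 1,175.59 → Q = 1,176 cases
Annual ordering cost = (D/Q)·S = (82,810/1,176) × 373 = €26,265.42
Annual holding cost  = (Q/2)·H = (1,176/2) × 44.7 = €26,283.60
Total = €26,265.42 + €26,283.60 = €52,549.02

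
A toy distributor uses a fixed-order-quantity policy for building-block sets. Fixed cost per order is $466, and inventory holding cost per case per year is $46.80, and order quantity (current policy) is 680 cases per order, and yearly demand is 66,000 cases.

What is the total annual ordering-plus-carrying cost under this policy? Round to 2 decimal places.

$61,141.41

Orders/yr = 66,000/680 = 97.059; ordering cost = 97.059 × $466 = $45,229.41
Average inventory = 680/2 = 340; holding cost = 340 × $46.8 = $15,912.00
Total = $45,229.41 + $15,912.00 = $61,141.41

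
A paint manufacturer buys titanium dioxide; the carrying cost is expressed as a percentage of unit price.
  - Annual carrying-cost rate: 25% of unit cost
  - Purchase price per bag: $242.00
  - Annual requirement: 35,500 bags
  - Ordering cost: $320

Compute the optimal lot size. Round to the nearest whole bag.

613 bags

H = i·C = 0.25 × $242 = $60.5000 per bag-year
Q* = √(2·D·S / H) = √(2·35,500·320 / 60.5) = √375,537.2 ≈ 612.81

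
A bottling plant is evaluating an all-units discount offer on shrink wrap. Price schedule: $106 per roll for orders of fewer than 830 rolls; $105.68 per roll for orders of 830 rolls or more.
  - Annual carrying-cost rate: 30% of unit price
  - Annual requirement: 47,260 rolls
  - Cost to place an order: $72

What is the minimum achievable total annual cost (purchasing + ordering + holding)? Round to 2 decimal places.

H₁ = 30%×$106 = $31.8000;  H₂ = 30%×$105.68 = $31.7040
EOQ₁ = √(2×47,260×72/31.8000) = 462.61  (< 830, feasible at tier 1)
EOQ₂ = √(2×47,260×72/31.7040) = 463.31  (< 830 → use Q = 830 at tier-2 price)
TC(tier 1 (EOQ₁), Q≈462.6) = $5,024,270.98
TC(tier 2, Q≈830.0) = $5,011,693.62
Minimum at tier 2: $5,011,693.62

$5,011,693.62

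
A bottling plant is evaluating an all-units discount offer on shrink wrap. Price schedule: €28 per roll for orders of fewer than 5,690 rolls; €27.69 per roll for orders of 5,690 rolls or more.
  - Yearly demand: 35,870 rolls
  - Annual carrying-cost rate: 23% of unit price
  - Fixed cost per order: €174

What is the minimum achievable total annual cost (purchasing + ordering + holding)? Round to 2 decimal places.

€1,012,456.15

H₁ = 23%×€28 = €6.4400;  H₂ = 23%×€27.69 = €6.3687
EOQ₁ = √(2×35,870×174/6.4400) = 1,392.23  (< 5,690, feasible at tier 1)
EOQ₂ = √(2×35,870×174/6.3687) = 1,400.01  (< 5,690 → use Q = 5,690 at tier-2 price)
TC(tier 1 (EOQ₁), Q≈1,392.2) = €1,013,325.99
TC(tier 2, Q≈5,690.0) = €1,012,456.15
Minimum at tier 2: €1,012,456.15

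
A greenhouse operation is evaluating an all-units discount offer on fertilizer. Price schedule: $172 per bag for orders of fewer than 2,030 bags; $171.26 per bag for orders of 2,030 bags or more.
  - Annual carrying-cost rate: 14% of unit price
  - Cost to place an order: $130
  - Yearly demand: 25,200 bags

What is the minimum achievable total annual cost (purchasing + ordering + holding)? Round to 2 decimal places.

H₁ = 14%×$172 = $24.0800;  H₂ = 14%×$171.26 = $23.9764
EOQ₁ = √(2×25,200×130/24.0800) = 521.63  (< 2,030, feasible at tier 1)
EOQ₂ = √(2×25,200×130/23.9764) = 522.75  (< 2,030 → use Q = 2,030 at tier-2 price)
TC(tier 1 (EOQ₁), Q≈521.6) = $4,346,960.74
TC(tier 2, Q≈2,030.0) = $4,341,701.84
Minimum at tier 2: $4,341,701.84

$4,341,701.84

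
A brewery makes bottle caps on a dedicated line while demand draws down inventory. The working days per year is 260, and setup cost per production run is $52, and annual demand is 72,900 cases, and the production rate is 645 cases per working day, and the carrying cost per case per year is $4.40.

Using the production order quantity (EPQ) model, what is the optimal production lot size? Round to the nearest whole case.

1,746 cases

Daily demand d = 72,900/260 = 280.385; p = 645; 1 − d/p = 0.56530
EPQ = √(2DS / (H(1 − d/p)))
    = √(2 × 72,900 × 52 / (4.4 × 0.56530)) ≈ 1,745.89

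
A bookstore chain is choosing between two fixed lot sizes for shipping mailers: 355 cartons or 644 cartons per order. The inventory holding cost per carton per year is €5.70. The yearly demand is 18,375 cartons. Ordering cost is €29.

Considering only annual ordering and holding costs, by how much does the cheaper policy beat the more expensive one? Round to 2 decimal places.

€150.04

For each Q, cost = (D/Q)·S + (Q/2)·H.
TC(355) = (18,375/355)×29 + (355/2)×5.7 = €2,512.81
TC(644) = (18,375/644)×29 + (644/2)×5.7 = €2,662.85
Lots of 355 are cheaper by €150.04.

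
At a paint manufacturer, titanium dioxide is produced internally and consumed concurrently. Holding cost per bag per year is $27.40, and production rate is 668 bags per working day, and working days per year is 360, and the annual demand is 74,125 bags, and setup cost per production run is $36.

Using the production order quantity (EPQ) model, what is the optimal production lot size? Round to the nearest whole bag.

531 bags

Daily demand d = 74,125/360 = 205.903; p = 668; 1 − d/p = 0.69176
EPQ = √(2DS / (H(1 − d/p)))
    = √(2 × 74,125 × 36 / (27.4 × 0.69176)) ≈ 530.63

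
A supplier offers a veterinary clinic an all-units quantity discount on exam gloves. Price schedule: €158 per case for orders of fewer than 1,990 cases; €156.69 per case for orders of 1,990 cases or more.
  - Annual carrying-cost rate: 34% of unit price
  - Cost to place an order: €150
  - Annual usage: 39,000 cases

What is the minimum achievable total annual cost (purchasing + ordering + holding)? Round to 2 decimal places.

H₁ = 34%×€158 = €53.7200;  H₂ = 34%×€156.69 = €53.2746
EOQ₁ = √(2×39,000×150/53.7200) = 466.69  (< 1,990, feasible at tier 1)
EOQ₂ = √(2×39,000×150/53.2746) = 468.63  (< 1,990 → use Q = 1,990 at tier-2 price)
TC(tier 1 (EOQ₁), Q≈466.7) = €6,187,070.38
TC(tier 2, Q≈1,990.0) = €6,166,857.93
Minimum at tier 2: €6,166,857.93

€6,166,857.93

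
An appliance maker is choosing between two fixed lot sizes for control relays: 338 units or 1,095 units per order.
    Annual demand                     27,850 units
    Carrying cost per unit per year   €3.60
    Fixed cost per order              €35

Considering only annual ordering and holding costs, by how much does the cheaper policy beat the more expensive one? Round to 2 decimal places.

€631.09

Annual cost at Q: ordering D·S/Q plus holding Q·H/2.
TC(338) = (27,850/338)×35 + (338/2)×3.6 = €3,492.28
TC(1,095) = (27,850/1,095)×35 + (1,095/2)×3.6 = €2,861.18
Cheaper: Q = 1,095.  Difference = €631.09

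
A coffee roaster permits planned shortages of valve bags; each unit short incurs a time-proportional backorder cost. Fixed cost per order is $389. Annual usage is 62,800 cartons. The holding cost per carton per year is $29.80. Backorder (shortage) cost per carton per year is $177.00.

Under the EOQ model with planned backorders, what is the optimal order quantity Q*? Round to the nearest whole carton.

Q* = √(2DS/H) · √((H + b)/b)
   = √(2 × 62,800 × 389 / 29.8) · √((29.8 + 177) / 177)
   = 1,280.447 × 1.0809 ≈ 1,384.04

1,384 cartons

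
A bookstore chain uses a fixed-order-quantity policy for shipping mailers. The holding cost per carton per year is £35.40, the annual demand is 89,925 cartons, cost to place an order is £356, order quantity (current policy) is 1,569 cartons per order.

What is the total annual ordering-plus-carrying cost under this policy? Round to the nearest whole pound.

Orders/yr = 89,925/1,569 = 57.314; ordering cost = 57.314 × £356 = £20,403.63
Average inventory = 1,569/2 = 784.5; holding cost = 784.5 × £35.4 = £27,771.30
Total = £20,403.63 + £27,771.30 = £48,174.93

£48,175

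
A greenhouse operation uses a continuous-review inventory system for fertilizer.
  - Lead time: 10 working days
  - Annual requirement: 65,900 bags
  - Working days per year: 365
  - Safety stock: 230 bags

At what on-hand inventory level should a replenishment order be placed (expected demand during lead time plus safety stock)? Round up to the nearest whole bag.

Daily demand d = 65,900 / 365 = 180.548 bags/day
Demand during lead time = 180.548 × 10 = 1,805.48
Reorder point = 1,805.48 + 230 = 2,035.48 → round up

2,036 bags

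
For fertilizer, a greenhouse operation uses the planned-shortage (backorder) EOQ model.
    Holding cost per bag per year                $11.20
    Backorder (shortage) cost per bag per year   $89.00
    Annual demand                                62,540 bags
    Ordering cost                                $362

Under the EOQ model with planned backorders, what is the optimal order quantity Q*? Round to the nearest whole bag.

2,133 bags

Basic EOQ = √(2·62,540·362/11.2) = 2,010.663
Backorder adjustment √((H+b)/b) = √((11.2+89)/89) = 1.0611
Q* = 2,010.663 × 1.0611 ≈ 2,133.43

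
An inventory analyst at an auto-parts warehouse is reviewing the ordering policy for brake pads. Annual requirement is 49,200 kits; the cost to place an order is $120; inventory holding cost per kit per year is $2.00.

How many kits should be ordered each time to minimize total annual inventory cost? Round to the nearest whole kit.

2,430 kits

Q* = √(2·D·S / H) = √(2·49,200·120 / 2) = √5,904,000.0 ≈ 2,429.81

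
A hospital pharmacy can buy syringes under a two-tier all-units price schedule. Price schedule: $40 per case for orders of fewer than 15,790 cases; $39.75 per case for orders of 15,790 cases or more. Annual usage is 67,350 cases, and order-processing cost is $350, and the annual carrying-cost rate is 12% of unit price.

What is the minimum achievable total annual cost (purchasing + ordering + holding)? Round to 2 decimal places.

H₁ = 12%×$40 = $4.8000;  H₂ = 12%×$39.75 = $4.7700
EOQ₁ = √(2×67,350×350/4.8000) = 3,133.99  (< 15,790, feasible at tier 1)
EOQ₂ = √(2×67,350×350/4.7700) = 3,143.83  (< 15,790 → use Q = 15,790 at tier-2 price)
TC(tier 1 (EOQ₁), Q≈3,134.0) = $2,709,043.14
TC(tier 2, Q≈15,790.0) = $2,716,314.53
Minimum at tier 1 (EOQ₁): $2,709,043.14

$2,709,043.14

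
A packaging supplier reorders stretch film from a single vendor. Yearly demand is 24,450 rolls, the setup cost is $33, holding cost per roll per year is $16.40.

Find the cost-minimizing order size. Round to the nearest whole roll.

314 rolls

2DS/H = 2·24,450·33/16.4 = 98,396.34
EOQ = √98,396.34 ≈ 313.68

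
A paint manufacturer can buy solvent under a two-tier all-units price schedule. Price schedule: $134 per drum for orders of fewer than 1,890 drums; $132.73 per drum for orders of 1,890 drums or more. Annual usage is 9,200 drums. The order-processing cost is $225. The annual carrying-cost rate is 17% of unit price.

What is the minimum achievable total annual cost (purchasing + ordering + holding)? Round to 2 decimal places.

$1,242,511.29

H₁ = 17%×$134 = $22.7800;  H₂ = 17%×$132.73 = $22.5641
EOQ₁ = √(2×9,200×225/22.7800) = 426.31  (< 1,890, feasible at tier 1)
EOQ₂ = √(2×9,200×225/22.5641) = 428.34  (< 1,890 → use Q = 1,890 at tier-2 price)
TC(tier 1 (EOQ₁), Q≈426.3) = $1,242,511.29
TC(tier 2, Q≈1,890.0) = $1,243,534.31
Minimum at tier 1 (EOQ₁): $1,242,511.29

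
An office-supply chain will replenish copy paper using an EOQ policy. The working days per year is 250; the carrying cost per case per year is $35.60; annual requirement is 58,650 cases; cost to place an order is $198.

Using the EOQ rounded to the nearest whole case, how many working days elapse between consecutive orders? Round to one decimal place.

3.4 days

2DS/H = 2·58,650·198/35.6 = 652,398.88
EOQ = √652,398.88 ≈ 807.71 → Q = 808 cases
Days between orders = 250 / (D/Q) = 250 / 72.587 ≈ 3.444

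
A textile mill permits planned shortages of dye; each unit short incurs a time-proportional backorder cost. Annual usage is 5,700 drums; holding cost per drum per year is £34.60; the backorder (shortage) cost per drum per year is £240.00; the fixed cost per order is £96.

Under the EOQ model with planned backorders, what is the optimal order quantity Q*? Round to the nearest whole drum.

Q* = √(2DS/H) · √((H + b)/b)
   = √(2 × 5,700 × 96 / 34.6) · √((34.6 + 240) / 240)
   = 177.848 × 1.0697 ≈ 190.24

190 drums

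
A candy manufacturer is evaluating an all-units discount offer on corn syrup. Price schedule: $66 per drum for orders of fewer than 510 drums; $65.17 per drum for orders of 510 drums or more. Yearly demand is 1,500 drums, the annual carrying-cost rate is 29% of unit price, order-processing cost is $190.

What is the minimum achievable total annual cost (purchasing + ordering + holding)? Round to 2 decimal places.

H₁ = 29%×$66 = $19.1400;  H₂ = 29%×$65.17 = $18.8993
EOQ₁ = √(2×1,500×190/19.1400) = 172.57  (< 510, feasible at tier 1)
EOQ₂ = √(2×1,500×190/18.8993) = 173.67  (< 510 → use Q = 510 at tier-2 price)
TC(tier 1 (EOQ₁), Q≈172.6) = $102,303.00
TC(tier 2, Q≈510.0) = $103,133.15
Minimum at tier 1 (EOQ₁): $102,303.00

$102,303.00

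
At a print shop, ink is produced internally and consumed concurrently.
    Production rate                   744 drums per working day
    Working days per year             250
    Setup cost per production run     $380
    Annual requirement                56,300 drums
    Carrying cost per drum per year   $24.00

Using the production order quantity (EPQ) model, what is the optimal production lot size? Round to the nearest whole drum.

d = 56,300/250 = 225.2000 drums/day;  effective holding cost H(1 − d/p) = 24·(1 − 225.2000/744) = 16.73548
Q* = √(2DS / H_eff) = √(2·56,300·380 / 16.73548) ≈ 1,598.98

1,599 drums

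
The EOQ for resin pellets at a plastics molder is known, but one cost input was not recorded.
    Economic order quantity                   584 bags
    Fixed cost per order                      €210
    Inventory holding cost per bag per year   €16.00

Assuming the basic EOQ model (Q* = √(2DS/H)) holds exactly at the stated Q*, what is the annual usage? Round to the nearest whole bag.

Since Q* = (2DS/H)^½, squaring gives Q*²·H = 2DS.
D = Q²H / (2S) = 584² × 16 / (2 × 210) = 12,992.61

12,993 bags per year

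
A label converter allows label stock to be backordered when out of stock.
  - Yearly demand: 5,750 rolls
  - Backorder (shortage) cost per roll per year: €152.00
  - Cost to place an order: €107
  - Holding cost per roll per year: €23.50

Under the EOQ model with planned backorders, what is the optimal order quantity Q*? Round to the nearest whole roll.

Basic EOQ = √(2·5,750·107/23.5) = 228.827
Backorder adjustment √((H+b)/b) = √((23.5+152)/152) = 1.0745
Q* = 228.827 × 1.0745 ≈ 245.88

246 rolls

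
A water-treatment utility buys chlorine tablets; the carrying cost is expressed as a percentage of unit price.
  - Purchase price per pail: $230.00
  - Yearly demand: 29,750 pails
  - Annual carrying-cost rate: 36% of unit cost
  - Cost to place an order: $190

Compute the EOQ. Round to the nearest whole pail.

370 pails

Holding cost per pail per year: H = 36% × $230 = $82.8000
Optimal lot size Q* = (2 × 29,750 × $190 / $82.8)^½ ≈ 369.50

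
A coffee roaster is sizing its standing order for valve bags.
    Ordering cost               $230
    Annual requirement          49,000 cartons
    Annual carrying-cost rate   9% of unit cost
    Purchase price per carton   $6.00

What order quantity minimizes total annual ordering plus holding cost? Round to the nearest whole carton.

6,461 cartons

Holding cost per carton per year: H = 9% × $6 = $0.5400
Q* = √(2·D·S / H) = √(2·49,000·230 / 0.54) = √41,740,740.7 ≈ 6,460.71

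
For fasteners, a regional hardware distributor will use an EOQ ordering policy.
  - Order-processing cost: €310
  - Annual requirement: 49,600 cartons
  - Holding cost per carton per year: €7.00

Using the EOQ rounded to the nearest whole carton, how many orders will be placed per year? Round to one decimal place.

EOQ = √(2DS/H) = √(2 × 49,600 × 310 / 7)
    = √(4,393,142.86) ≈ 2,095.98 → Q = 2,096
Orders per year = D/Q = 49,600 / 2,096 = 23.664

23.7 orders per year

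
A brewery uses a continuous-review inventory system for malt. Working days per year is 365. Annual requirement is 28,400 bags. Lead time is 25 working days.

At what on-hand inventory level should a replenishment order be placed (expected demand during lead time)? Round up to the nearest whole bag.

1,946 bags

Daily demand d = 28,400 / 365 = 77.808 bags/day
Demand during lead time = 77.808 × 25 = 1,945.21
Reorder point = 1,945.21 → round up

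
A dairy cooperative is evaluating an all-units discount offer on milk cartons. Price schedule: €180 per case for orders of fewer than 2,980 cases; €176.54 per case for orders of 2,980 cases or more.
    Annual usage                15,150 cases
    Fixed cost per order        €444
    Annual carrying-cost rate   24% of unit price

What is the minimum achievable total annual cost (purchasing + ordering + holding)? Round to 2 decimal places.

H₁ = 24%×€180 = €43.2000;  H₂ = 24%×€176.54 = €42.3696
EOQ₁ = √(2×15,150×444/43.2000) = 558.05  (< 2,980, feasible at tier 1)
EOQ₂ = √(2×15,150×444/42.3696) = 563.49  (< 2,980 → use Q = 2,980 at tier-2 price)
TC(tier 1 (EOQ₁), Q≈558.0) = €2,751,107.64
TC(tier 2, Q≈2,980.0) = €2,739,968.95
Minimum at tier 2: €2,739,968.95

€2,739,968.95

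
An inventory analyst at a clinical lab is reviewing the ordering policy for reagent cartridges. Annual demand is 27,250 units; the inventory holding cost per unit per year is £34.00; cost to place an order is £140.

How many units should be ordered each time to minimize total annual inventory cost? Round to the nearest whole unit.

Q* = √(2·D·S / H) = √(2·27,250·140 / 34) = √224,411.8 ≈ 473.72

474 units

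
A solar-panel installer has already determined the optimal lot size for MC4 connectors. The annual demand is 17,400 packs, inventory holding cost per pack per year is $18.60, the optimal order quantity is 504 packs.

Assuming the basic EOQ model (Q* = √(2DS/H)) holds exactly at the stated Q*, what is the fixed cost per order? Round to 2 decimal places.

$135.77

EOQ relation: Q² = 2DS/H, so rearrange for the unknown.
S = Q²H / (2D) = 504² × 18.6 / (2 × 17,400) = 135.7672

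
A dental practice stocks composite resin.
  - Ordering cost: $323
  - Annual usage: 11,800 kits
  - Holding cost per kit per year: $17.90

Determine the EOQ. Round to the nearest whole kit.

Q* = √(2·D·S / H) = √(2·11,800·323 / 17.9) = √425,854.7 ≈ 652.58

653 kits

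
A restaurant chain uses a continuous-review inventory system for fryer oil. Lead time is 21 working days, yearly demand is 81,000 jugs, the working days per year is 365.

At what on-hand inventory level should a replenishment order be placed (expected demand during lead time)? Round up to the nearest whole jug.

4,661 jugs

Daily demand d = 81,000 / 365 = 221.918 jugs/day
Demand during lead time = 221.918 × 21 = 4,660.27
Reorder point = 4,660.27 → round up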